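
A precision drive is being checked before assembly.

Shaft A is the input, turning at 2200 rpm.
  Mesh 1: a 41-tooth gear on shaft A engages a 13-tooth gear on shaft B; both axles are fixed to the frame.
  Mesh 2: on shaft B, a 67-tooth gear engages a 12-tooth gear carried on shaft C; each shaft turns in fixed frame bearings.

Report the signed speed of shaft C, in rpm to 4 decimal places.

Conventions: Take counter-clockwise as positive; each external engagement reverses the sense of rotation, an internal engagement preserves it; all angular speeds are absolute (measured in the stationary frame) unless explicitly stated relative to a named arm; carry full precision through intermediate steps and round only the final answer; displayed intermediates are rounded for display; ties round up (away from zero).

2-mesh fixed-axis compound train (all bearings frame-fixed)
mesh 1 [41T→13T]: ω = 2200.0000×41/13 = 6938.4615 rpm, sense flips to −
mesh 2 [67T→12T]: ω = 6938.4615×67/12 = 38739.7436 rpm, sense flips to +
signed output speed = +38739.7436 rpm

+38739.7436 rpm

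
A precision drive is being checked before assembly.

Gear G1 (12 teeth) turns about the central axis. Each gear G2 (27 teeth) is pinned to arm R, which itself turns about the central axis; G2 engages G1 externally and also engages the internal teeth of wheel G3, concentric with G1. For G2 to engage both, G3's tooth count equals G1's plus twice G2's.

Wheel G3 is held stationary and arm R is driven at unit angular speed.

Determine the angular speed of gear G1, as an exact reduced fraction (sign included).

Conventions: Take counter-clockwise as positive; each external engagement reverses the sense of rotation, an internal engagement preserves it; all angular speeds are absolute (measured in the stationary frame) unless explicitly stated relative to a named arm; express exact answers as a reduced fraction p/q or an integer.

13/2

recognized (axles ride arm R): planetary set, 12/27/66 teeth
ring teeth: 12 + 2·27 = 66
12(ω_sun−ω_arm) = −66(ω_ring−ω_arm),  ω_ring = 0, ω_arm = 1
ω_sun = 1 − (66/12)(0−1) = 13/2
exact speed ratio = 13/2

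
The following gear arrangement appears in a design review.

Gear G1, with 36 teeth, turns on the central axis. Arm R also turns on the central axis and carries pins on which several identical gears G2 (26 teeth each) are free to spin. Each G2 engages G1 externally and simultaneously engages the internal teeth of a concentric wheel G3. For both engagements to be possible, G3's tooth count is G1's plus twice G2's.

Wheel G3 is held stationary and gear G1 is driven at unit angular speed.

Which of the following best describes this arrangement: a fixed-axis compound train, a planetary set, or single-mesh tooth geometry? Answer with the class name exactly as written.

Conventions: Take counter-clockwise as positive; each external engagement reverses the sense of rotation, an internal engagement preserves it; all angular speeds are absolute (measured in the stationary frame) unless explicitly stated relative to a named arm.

planetary set (36T centre, 26T on arm, 88T internal) — Willis relation
classification: planetary set

planetary set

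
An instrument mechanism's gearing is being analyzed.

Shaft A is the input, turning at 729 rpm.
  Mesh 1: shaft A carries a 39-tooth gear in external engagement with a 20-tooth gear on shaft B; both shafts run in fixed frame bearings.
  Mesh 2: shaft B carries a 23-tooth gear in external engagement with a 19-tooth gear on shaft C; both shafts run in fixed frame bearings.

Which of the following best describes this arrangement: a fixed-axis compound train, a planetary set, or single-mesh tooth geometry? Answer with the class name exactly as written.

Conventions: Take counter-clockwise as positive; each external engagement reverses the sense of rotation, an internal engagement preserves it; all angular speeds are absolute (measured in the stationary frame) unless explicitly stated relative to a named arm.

fixed-axis compound train

topology: fixed-axis compound train — 2 meshes, A→C
classification: fixed-axis compound train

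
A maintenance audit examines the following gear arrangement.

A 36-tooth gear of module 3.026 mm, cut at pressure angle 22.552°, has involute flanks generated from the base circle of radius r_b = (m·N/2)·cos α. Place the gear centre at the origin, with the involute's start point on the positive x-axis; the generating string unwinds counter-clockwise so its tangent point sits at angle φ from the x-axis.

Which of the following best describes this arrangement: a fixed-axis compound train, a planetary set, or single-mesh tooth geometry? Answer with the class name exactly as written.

single-mesh tooth geometry

single-mesh involute tooth geometry (36T wheel at module 3.026)
classification: single-mesh tooth geometry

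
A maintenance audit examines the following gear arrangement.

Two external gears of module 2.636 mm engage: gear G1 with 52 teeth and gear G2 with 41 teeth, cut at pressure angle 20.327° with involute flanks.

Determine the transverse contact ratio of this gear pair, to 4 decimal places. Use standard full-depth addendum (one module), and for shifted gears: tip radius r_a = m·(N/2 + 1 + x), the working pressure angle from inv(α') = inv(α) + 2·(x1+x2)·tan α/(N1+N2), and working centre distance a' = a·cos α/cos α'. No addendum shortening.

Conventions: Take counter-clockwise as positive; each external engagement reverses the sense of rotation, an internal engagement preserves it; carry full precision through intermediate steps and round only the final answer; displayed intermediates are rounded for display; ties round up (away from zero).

1.7231

single-mesh involute tooth geometry (52T engaging 41T at module 2.636)
base radii: r_b1 = 64.267944, r_b2 = 50.672802
tip radii: r_a1 = 71.172000, r_a2 = 56.674000
no profile shift: α' = α, a' = a
action lengths: √(r_a1²−r_b1²) = 30.579159, √(r_a2²−r_b2²) = 25.381281
base pitch p_b = π·m·cos α = 7.765527
CR = (30.579159 + 25.381281 − 122.574000·sin 20.32700°)/7.765527 = 1.723126
contact ratio ≈ 1.7231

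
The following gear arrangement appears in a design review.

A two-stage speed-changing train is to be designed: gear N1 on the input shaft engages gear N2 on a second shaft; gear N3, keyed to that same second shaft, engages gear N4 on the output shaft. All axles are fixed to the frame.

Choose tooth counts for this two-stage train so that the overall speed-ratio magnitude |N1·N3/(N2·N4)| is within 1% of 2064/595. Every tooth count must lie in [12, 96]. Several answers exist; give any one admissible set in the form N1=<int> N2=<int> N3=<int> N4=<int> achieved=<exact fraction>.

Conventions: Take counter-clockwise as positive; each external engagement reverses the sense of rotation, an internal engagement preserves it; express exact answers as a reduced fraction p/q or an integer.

2-stage fixed-axis compound train for ratio 2064/595
target = 2064/595 in lowest terms: an exact hit needs N1·N3 = k·2064 and N2·N4 = k·595 for one integer k, every count in [12, 96]; additionally prefer no 1:1 stage (N1 ≠ N2, N3 ≠ N4)
k = 1: N1·N3 = 2064 = 24·86, N2·N4 = 595 = 17·35
achieved = 24·86/(17·35) = 2064/595; |achieved − target| = 0 ≤ 516/14875 ✓

N1=24 N2=17 N3=86 N4=35 achieved=2064/595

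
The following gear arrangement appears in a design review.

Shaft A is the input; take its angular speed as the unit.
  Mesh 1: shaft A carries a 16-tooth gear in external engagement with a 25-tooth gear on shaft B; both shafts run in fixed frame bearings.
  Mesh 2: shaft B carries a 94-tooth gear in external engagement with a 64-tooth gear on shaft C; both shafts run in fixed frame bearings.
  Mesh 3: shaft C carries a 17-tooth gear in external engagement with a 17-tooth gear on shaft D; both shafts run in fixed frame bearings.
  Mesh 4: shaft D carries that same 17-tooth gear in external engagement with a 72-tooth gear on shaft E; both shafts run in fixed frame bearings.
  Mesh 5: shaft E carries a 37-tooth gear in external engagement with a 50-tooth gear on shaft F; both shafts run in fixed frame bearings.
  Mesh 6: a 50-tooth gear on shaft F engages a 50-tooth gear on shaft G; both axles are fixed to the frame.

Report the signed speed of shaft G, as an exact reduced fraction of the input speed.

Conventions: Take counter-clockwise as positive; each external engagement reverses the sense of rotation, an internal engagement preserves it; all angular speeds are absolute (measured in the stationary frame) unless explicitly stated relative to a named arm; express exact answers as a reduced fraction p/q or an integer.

29563/180000

6-mesh fixed-axis compound train (all bearings frame-fixed)
mesh 1 [16T→25T]: |ω|/ω_in = 1×16/25 = 16/25, sense flips to −
mesh 2 [94T→64T]: |ω|/ω_in = (16/25)×94/64 = 47/50, sense flips to +
mesh 3 [17T→17T]: |ω|/ω_in = (47/50)×17/17 = 47/50, sense flips to −
mesh 4 [17T→72T]: |ω|/ω_in = (47/50)×17/72 = 799/3600, sense flips to +
mesh 5 [37T→50T]: |ω|/ω_in = (799/3600)×37/50 = 29563/180000, sense flips to −
mesh 6 [50T→50T]: |ω|/ω_in = (29563/180000)×50/50 = 29563/180000, sense flips to +
signed output speed (× input speed) = 29563/180000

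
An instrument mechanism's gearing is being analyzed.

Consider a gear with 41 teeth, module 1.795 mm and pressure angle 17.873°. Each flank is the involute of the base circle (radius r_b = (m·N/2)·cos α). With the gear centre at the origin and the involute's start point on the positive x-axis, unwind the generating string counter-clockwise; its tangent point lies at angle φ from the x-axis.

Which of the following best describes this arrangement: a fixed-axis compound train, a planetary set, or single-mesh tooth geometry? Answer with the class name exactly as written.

recognized (one wheel, involute flank): single-mesh tooth geometry, m = 1.795, N = 41
classification: single-mesh tooth geometry

single-mesh tooth geometry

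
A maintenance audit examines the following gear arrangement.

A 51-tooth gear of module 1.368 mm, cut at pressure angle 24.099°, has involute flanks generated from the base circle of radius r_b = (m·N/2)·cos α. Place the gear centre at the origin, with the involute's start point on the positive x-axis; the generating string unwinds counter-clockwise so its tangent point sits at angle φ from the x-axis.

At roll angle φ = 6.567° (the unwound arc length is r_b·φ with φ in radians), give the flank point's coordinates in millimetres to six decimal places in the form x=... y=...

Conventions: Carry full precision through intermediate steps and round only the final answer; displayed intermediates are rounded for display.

x=32.052030 y=0.015961

recognized (one wheel, involute flank): single-mesh tooth geometry, m = 1.368, N = 51
pitch radius r_p = m·N/2 = 1.368·51/2 = 34.884000
base radius r_b = r_p·cos α = 34.884000·cos 24.099° = 31.843556
roll angle φ = 6.567° = 0.11461577 rad
x = r_b·(cos φ + φ·sin φ) = 32.052030
y = r_b·(sin φ − φ·cos φ) = 0.015961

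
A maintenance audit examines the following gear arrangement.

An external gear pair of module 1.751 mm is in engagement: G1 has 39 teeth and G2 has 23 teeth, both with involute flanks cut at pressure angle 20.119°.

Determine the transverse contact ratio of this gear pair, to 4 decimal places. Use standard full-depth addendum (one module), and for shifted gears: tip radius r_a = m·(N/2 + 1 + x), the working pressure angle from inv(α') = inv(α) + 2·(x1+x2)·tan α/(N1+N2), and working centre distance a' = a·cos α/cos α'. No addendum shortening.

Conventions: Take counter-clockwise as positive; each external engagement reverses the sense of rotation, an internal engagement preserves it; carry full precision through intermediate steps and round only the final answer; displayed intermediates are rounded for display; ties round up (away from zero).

1.6450

recognized (one external pair, fixed centres): single-mesh tooth geometry, m = 1.751, N1 = 39, N2 = 23
base radii: r_b1 = 32.061011, r_b2 = 18.907776
tip radii: r_a1 = 35.895500, r_a2 = 21.887500
no profile shift: α' = α, a' = a
action lengths: √(r_a1²−r_b1²) = 16.142444, √(r_a2²−r_b2²) = 11.025365
base pitch p_b = π·m·cos α = 5.165263
CR = (16.142444 + 11.025365 − 54.281000·sin 20.11900°)/5.165263 = 1.644972
contact ratio ≈ 1.6450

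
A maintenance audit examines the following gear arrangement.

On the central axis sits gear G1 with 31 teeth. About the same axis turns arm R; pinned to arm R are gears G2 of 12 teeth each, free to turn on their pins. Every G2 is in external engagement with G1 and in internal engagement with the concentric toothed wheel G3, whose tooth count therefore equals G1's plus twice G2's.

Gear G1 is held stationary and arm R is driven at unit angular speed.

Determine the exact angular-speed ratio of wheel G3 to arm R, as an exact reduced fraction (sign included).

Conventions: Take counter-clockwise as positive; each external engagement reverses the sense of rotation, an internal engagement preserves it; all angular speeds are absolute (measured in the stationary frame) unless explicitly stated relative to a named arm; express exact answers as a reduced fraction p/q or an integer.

recognized (axles ride arm R): planetary set, 31/12/55 teeth
ring teeth: 31 + 2·12 = 55
31(ω_sun−ω_arm) = −55(ω_ring−ω_arm),  ω_sun = 0, ω_arm = 1
ω_ring = 1 − (31/55)(0−1) = 86/55
ω_out/ω_in = 86/55

86/55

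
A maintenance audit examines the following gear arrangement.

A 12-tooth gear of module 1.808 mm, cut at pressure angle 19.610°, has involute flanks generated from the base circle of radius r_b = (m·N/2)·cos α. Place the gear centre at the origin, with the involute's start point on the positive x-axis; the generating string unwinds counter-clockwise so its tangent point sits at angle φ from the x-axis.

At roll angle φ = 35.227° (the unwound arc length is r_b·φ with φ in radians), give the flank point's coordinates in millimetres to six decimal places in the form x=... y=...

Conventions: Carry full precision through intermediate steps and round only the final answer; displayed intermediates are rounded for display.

x=11.971494 y=0.762134

class = single-mesh tooth geometry [base-circle involute, m = 1.808, 12T]
pitch radius r_p = m·N/2 = 1.808·12/2 = 10.848000
base radius r_b = r_p·cos α = 10.848000·cos 19.610° = 10.218804
roll angle φ = 35.227° = 0.61482714 rad
x = r_b·(cos φ + φ·sin φ) = 11.971494
y = r_b·(sin φ − φ·cos φ) = 0.762134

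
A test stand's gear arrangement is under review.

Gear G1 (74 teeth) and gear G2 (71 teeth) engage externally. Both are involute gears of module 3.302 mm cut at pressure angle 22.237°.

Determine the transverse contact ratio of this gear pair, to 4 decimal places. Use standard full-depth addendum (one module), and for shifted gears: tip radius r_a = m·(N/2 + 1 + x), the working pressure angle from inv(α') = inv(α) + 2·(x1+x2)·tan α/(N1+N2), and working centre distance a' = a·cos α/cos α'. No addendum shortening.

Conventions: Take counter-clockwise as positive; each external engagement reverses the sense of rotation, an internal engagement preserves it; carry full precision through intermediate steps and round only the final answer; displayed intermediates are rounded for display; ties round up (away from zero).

single-mesh involute tooth geometry (74T engaging 71T at module 3.302)
base radii: r_b1 = 113.087479, r_b2 = 108.502851
tip radii: r_a1 = 125.476000, r_a2 = 120.523000
no profile shift: α' = α, a' = a
action lengths: √(r_a1²−r_b1²) = 54.364039, √(r_a2²−r_b2²) = 52.468322
base pitch p_b = π·m·cos α = 9.602021
CR = (54.364039 + 52.468322 − 239.395000·sin 22.23700°)/9.602021 = 1.690899
contact ratio ≈ 1.6909

1.6909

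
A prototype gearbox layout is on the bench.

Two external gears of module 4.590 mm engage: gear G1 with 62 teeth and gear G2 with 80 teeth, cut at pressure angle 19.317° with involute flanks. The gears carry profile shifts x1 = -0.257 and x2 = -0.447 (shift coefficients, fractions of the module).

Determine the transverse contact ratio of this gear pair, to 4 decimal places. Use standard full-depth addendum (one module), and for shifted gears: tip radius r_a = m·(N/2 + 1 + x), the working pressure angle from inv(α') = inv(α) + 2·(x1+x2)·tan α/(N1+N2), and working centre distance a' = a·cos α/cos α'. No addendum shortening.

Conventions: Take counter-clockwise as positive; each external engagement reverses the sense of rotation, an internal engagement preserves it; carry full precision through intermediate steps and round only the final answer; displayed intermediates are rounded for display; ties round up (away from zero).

2.0181

class = single-mesh tooth geometry [involute pair 62T × 80T, m = 4.590]
base radii: r_b1 = 134.279478, r_b2 = 173.263842
tip radii: r_a1 = 145.700370, r_a2 = 186.138270
inv(α') = inv(19.317°) + 2·(-0.257-0.447)·tan α/(62+80) = 0.00990724  ⇒  α' = 17.52363°
a' = a·cos α / cos α' = 325.8900·cos 19.317°/cos 17.52363° = 322.510101
action lengths: √(r_a1²−r_b1²) = 56.547499, √(r_a2²−r_b2²) = 68.022765
base pitch p_b = π·m·cos α = 13.608110
CR = (56.547499 + 68.022765 − 322.510101·sin 17.52363°)/13.608110 = 2.018115
contact ratio ≈ 2.0181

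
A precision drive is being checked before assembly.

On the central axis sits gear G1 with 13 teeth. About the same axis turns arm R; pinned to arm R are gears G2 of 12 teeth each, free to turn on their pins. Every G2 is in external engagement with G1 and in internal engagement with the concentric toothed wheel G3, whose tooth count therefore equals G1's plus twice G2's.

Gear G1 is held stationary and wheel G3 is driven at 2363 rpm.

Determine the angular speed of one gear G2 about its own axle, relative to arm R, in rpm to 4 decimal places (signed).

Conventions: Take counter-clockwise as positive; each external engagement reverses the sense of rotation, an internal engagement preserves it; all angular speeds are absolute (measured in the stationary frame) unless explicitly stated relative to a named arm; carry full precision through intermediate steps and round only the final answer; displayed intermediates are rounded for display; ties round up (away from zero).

recognized (axles ride arm R): planetary set, 13/12/37 teeth
normalise by the input: solve with ω_ring = 1, then scale by 2363 rpm
ring teeth: 13 + 2·12 = 37
13(ω_sun−ω_arm) = −37(ω_ring−ω_arm),  ω_sun = 0, ω_ring = 1
13(0−ω_arm) = −37(1−ω_arm)  ⇒  50·ω_arm = 37  ⇒  ω_arm = 37/50
sun–planet mesh: 13·(0−37/50) = −12·(ω_p−ω_arm)  ⇒  ω_p−ω_arm = 481/600
scale: ω_p−ω_arm = 481/600 × 2363 rpm = +1894.3383 rpm

+1894.3383 rpm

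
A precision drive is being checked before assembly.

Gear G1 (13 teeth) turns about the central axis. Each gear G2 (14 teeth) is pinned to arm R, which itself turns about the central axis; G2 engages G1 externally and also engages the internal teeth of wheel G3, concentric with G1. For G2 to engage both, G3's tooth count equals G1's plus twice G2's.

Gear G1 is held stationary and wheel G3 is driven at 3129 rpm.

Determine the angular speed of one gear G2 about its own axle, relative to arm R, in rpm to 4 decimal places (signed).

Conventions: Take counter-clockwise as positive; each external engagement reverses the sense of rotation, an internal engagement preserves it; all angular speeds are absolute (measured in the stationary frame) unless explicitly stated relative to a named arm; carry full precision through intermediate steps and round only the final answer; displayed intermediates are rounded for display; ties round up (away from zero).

+2206.0278 rpm

planetary set (13T centre, 14T on arm, 41T internal) — Willis relation
normalise by the input: solve with ω_ring = 1, then scale by 3129 rpm
ring teeth: 13 + 2·14 = 41
13(ω_sun−ω_arm) = −41(ω_ring−ω_arm),  ω_sun = 0, ω_ring = 1
13(0−ω_arm) = −41(1−ω_arm)  ⇒  54·ω_arm = 41  ⇒  ω_arm = 41/54
sun–planet mesh: 13·(0−41/54) = −14·(ω_p−ω_arm)  ⇒  ω_p−ω_arm = 533/756
scale: ω_p−ω_arm = 533/756 × 3129 rpm = +2206.0278 rpm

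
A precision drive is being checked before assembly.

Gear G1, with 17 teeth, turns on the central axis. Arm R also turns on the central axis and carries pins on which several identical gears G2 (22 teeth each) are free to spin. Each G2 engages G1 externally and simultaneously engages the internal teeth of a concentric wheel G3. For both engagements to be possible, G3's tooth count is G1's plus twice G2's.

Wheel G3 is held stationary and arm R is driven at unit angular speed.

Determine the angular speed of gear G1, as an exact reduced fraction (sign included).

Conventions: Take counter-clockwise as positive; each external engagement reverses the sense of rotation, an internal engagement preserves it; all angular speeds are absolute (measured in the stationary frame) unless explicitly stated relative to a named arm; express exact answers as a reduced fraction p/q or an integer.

recognized (axles ride arm R): planetary set, 17/22/61 teeth
ring teeth: 17 + 2·22 = 61
17(ω_sun−ω_arm) = −61(ω_ring−ω_arm),  ω_ring = 0, ω_arm = 1
ω_sun = 1 − (61/17)(0−1) = 78/17
exact speed ratio = 78/17

78/17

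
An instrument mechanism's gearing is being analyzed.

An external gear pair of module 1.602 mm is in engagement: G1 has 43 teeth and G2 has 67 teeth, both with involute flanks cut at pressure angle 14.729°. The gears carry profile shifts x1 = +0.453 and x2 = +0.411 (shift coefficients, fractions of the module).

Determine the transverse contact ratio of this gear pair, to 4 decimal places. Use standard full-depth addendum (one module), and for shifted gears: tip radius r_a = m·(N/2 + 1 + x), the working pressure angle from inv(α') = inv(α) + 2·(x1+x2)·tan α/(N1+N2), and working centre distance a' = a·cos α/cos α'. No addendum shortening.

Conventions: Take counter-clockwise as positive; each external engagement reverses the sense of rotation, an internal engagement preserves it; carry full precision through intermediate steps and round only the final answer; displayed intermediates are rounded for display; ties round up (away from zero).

single-mesh involute tooth geometry (43T engaging 67T at module 1.602)
base radii: r_b1 = 33.311175, r_b2 = 51.903459
tip radii: r_a1 = 36.770706, r_a2 = 55.927422
inv(α') = inv(14.729°) + 2·(+0.453+0.411)·tan α/(43+67) = 0.00994630  ⇒  α' = 17.54605°
a' = a·cos α / cos α' = 88.1100·cos 14.729°/cos 17.54605° = 89.372704
action lengths: √(r_a1²−r_b1²) = 15.570820, √(r_a2²−r_b2²) = 20.830446
base pitch p_b = π·m·cos α = 4.867449
CR = (15.570820 + 20.830446 − 89.372704·sin 17.54605°)/4.867449 = 1.943087
contact ratio ≈ 1.9431

1.9431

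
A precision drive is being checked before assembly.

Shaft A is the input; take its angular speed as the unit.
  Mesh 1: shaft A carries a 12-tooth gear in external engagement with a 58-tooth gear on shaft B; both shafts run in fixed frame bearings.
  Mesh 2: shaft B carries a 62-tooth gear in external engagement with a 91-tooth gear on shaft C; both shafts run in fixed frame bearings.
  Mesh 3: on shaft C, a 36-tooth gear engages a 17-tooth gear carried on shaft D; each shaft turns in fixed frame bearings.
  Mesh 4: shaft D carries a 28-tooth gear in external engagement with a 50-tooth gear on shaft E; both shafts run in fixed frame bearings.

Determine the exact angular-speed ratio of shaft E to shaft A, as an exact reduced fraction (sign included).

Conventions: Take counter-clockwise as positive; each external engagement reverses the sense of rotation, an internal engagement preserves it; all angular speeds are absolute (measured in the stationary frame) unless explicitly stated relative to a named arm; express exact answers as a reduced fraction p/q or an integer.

class = fixed-axis compound train [4 meshes; 4 ratios multiply, 4 sense flips]
mesh 1 [12T→58T]: running ratio 6/29, sense −
mesh 2 [62T→91T]: running ratio 372/2639, sense +
mesh 3 [36T→17T]: running ratio 13392/44863, sense −
mesh 4 [28T→50T]: running ratio 26784/160225, sense +
ω_out/ω_in = 26784/160225

26784/160225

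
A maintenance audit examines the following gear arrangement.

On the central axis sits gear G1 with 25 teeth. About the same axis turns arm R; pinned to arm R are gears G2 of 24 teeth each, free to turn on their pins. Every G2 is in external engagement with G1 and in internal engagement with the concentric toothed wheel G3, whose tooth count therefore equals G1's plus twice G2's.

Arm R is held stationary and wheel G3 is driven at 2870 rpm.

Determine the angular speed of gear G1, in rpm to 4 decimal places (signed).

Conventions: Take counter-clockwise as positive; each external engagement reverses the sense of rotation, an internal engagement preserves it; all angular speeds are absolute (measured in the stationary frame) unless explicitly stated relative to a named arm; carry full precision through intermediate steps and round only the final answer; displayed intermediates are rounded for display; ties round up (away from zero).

-8380.4000 rpm

recognized (axles ride arm R): planetary set, 25/24/73 teeth
normalise by the input: solve with ω_ring = 1, then scale by 2870 rpm
ring teeth: 25 + 2·24 = 73
25(ω_sun−ω_arm) = −73(ω_ring−ω_arm),  ω_arm = 0, ω_ring = 1
ω_sun = 0 − (73/25)(1−0) = -73/25
scale: ω_sun = -73/25 × 2870 rpm = -8380.4000 rpm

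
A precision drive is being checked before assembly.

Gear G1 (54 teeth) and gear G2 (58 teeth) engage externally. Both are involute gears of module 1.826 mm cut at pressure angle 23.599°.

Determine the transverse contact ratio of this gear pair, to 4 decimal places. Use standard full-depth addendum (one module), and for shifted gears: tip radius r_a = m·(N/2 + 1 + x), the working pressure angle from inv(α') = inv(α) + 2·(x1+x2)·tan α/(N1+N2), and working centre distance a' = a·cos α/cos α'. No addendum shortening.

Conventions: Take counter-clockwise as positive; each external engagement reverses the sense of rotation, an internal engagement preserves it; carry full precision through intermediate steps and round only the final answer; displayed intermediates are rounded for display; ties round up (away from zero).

single-mesh involute tooth geometry (54T engaging 58T at module 1.826)
base radii: r_b1 = 45.178860, r_b2 = 48.525442
tip radii: r_a1 = 51.128000, r_a2 = 54.780000
no profile shift: α' = α, a' = a
action lengths: √(r_a1²−r_b1²) = 23.936228, √(r_a2²−r_b2²) = 25.419085
base pitch p_b = π·m·cos α = 5.256799
CR = (23.936228 + 25.419085 − 102.256000·sin 23.59900°)/5.256799 = 1.601518
contact ratio ≈ 1.6015

1.6015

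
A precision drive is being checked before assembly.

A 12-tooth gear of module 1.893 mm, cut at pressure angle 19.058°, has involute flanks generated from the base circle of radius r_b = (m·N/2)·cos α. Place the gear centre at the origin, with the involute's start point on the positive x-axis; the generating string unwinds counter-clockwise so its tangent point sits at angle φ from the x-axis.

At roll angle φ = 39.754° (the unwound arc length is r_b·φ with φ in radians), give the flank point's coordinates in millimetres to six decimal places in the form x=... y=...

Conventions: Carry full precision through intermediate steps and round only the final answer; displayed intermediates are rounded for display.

x=13.016752 y=1.138729

single-mesh involute tooth geometry (12T wheel at module 1.893)
pitch radius r_p = m·N/2 = 1.893·12/2 = 11.358000
base radius r_b = r_p·cos α = 11.358000·cos 19.058° = 10.735451
roll angle φ = 39.754° = 0.69383819 rad
x = r_b·(cos φ + φ·sin φ) = 13.016752
y = r_b·(sin φ − φ·cos φ) = 1.138729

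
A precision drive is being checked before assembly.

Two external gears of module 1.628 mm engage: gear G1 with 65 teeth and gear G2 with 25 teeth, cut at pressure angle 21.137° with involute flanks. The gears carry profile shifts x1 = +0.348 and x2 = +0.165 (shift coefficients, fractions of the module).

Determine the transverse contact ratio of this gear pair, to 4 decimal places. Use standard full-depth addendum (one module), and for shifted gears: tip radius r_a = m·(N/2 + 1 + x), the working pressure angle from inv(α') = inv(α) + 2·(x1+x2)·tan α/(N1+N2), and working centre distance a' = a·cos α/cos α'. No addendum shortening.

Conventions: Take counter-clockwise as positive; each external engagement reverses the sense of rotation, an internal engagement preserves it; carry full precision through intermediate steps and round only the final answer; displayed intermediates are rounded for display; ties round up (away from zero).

recognized (one external pair, fixed centres): single-mesh tooth geometry, m = 1.628, N1 = 65, N2 = 25
base radii: r_b1 = 49.350261, r_b2 = 18.980870
tip radii: r_a1 = 55.104544, r_a2 = 22.246620
inv(α') = inv(21.137°) + 2·(+0.348+0.165)·tan α/(65+25) = 0.02210710  ⇒  α' = 22.69600°
a' = a·cos α / cos α' = 73.2600·cos 21.137°/cos 22.69600° = 74.066465
action lengths: √(r_a1²−r_b1²) = 24.516576, √(r_a2²−r_b2²) = 11.603391
base pitch p_b = π·m·cos α = 4.770413
CR = (24.516576 + 11.603391 − 74.066465·sin 22.69600°)/4.770413 = 1.581004
contact ratio ≈ 1.5810

1.5810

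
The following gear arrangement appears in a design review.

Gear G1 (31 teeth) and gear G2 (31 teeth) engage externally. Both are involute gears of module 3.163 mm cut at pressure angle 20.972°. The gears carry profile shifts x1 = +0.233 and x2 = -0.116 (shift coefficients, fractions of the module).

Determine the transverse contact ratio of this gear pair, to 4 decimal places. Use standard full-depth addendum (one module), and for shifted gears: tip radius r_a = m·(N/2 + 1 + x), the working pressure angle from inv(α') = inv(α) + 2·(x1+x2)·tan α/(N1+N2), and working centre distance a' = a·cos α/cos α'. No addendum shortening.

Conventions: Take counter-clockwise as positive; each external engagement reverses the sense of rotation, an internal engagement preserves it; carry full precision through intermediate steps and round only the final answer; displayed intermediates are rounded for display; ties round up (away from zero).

1.5893

recognized (one external pair, fixed centres): single-mesh tooth geometry, m = 3.163, N1 = 31, N2 = 31
base radii: r_b1 = 45.778761, r_b2 = 45.778761
tip radii: r_a1 = 52.926479, r_a2 = 51.822592
inv(α') = inv(20.972°) + 2·(+0.233-0.116)·tan α/(31+31) = 0.01871965  ⇒  α' = 21.52027°
a' = a·cos α / cos α' = 98.0530·cos 20.972°/cos 21.52027° = 98.418490
action lengths: √(r_a1²−r_b1²) = 26.561573, √(r_a2²−r_b2²) = 24.287570
base pitch p_b = π·m·cos α = 9.278595
CR = (26.561573 + 24.287570 − 98.418490·sin 21.52027°)/9.278595 = 1.589276
contact ratio ≈ 1.5893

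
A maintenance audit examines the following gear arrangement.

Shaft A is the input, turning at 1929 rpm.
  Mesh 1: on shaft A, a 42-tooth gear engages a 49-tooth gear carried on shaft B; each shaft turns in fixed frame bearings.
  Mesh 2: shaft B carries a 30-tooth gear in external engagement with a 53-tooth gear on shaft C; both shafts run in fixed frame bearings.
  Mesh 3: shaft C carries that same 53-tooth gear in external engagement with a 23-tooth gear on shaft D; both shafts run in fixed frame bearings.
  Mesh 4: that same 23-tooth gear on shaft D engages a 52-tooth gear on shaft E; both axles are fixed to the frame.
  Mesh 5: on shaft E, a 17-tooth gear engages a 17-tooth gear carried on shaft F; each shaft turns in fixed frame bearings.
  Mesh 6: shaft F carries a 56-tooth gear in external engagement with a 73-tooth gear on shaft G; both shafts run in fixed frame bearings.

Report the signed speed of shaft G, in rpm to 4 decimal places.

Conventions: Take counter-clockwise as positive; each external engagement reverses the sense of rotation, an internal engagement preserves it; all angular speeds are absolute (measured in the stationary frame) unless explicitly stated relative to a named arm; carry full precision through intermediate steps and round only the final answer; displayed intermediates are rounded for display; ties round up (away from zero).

+731.7597 rpm

recognized (7 fixed axles, 6 meshes): fixed-axis compound train
mesh 1 [42T→49T]: ω = 1929.0000×42/49 = 1653.4286 rpm, sense flips to −
mesh 2 [30T→53T]: ω = 1653.4286×30/53 = 935.9030 rpm, sense flips to +
mesh 3 [53T→23T]: ω = 935.9030×53/23 = 2156.6460 rpm, sense flips to −
mesh 4 [23T→52T]: ω = 2156.6460×23/52 = 953.9011 rpm, sense flips to +
mesh 5 [17T→17T]: ω = 953.9011×17/17 = 953.9011 rpm, sense flips to −
mesh 6 [56T→73T]: ω = 953.9011×56/73 = 731.7597 rpm, sense flips to +
signed output speed = +731.7597 rpm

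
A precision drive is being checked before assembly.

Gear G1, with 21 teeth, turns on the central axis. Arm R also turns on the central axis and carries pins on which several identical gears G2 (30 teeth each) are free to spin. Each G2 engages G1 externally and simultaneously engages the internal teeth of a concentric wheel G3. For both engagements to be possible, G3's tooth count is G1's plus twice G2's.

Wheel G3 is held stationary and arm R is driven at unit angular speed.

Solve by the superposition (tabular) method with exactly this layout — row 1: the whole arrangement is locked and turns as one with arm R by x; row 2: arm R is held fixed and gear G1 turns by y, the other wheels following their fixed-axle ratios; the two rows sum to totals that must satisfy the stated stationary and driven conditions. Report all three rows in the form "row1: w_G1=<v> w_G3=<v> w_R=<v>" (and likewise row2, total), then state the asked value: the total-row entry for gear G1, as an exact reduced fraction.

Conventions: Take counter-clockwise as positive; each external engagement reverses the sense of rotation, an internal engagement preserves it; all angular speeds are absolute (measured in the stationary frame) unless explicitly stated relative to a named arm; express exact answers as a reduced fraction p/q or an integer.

row1: w_G1=1 w_G3=1 w_R=1
row2: w_G1=27/7 w_G3=-1 w_R=0
total: w_G1=34/7 w_G3=0 w_R=1
asked value: 34/7

topology: planetary set — G1 21T / G2 30T / G3 81T, arm = carrier (Willis)
row 1 (train locked, turned with arm): all members turn x
row 2: sun turns y, ring = −(21/81)·y, arm 0
boundary: total ω_ring = x − (21/81)·y = 0 and total ω_arm = x = 1  ⇒  y = 27/7, x = 1
row 2 ring = −(21/81)·27/7 = -1
totals (row 1 + row 2): sun 1 + 27/7 = 34/7, ring 1 + (-1) = 0, arm 1 + 0 = 1
asked cell (total, sun) = 34/7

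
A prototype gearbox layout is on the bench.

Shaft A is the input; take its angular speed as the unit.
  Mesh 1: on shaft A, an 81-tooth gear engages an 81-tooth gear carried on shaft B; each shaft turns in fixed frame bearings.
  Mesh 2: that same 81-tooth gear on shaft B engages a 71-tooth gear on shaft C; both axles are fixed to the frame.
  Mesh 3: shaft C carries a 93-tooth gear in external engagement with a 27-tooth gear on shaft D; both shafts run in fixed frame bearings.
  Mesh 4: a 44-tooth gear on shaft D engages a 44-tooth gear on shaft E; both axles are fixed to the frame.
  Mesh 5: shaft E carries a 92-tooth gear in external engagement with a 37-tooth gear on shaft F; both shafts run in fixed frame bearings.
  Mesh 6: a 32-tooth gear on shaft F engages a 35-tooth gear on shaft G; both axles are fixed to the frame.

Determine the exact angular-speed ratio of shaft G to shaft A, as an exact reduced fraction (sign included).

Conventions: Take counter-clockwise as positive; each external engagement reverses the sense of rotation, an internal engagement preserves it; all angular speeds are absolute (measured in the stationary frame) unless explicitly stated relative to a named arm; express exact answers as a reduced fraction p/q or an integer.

821376/91945

class = fixed-axis compound train [6 meshes; 6 ratios multiply, 6 sense flips]
mesh 1 [81T→81T]: running ratio 1, sense −
mesh 2 [81T→71T]: running ratio 81/71, sense +
mesh 3 [93T→27T]: running ratio 279/71, sense −
mesh 4 [44T→44T]: running ratio 279/71, sense +
mesh 5 [92T→37T]: running ratio 25668/2627, sense −
mesh 6 [32T→35T]: running ratio 821376/91945, sense +
ω_out/ω_in = 821376/91945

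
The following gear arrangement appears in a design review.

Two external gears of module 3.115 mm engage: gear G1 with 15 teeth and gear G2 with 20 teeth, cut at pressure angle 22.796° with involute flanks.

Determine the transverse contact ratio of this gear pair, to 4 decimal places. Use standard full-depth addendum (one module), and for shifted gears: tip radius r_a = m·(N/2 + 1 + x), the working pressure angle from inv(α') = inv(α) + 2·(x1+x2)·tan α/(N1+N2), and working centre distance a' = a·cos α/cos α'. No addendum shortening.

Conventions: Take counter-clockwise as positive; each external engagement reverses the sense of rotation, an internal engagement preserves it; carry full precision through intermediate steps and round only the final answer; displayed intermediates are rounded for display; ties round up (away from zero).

single-mesh involute tooth geometry (15T engaging 20T at module 3.115)
base radii: r_b1 = 21.537660, r_b2 = 28.716880
tip radii: r_a1 = 26.477500, r_a2 = 34.265000
no profile shift: α' = α, a' = a
action lengths: √(r_a1²−r_b1²) = 15.400884, √(r_a2²−r_b2²) = 18.693075
base pitch p_b = π·m·cos α = 9.021674
CR = (15.400884 + 18.693075 − 54.512500·sin 22.79600°)/9.021674 = 1.437984
contact ratio ≈ 1.4380

1.4380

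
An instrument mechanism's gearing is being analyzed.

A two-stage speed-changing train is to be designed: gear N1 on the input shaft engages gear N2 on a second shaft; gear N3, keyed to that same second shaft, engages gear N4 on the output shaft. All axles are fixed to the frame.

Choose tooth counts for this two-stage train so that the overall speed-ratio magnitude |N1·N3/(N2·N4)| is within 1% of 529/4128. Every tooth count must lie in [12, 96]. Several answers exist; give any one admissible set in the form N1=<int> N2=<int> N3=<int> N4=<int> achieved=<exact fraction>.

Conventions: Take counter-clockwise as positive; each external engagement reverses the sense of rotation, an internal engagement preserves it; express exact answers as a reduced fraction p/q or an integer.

class = fixed-axis compound train [2-stage, 529/4128 wanted]
target = 529/4128 in lowest terms: an exact hit needs N1·N3 = k·529 and N2·N4 = k·4128 for one integer k, every count in [12, 96]; additionally prefer no 1:1 stage (N1 ≠ N2, N3 ≠ N4)
k = 1: N1·N3 = 529 = 23·23, N2·N4 = 4128 = 43·96
achieved = 23·23/(43·96) = 529/4128; |achieved − target| = 0 ≤ 529/412800 ✓

N1=23 N2=43 N3=23 N4=96 achieved=529/4128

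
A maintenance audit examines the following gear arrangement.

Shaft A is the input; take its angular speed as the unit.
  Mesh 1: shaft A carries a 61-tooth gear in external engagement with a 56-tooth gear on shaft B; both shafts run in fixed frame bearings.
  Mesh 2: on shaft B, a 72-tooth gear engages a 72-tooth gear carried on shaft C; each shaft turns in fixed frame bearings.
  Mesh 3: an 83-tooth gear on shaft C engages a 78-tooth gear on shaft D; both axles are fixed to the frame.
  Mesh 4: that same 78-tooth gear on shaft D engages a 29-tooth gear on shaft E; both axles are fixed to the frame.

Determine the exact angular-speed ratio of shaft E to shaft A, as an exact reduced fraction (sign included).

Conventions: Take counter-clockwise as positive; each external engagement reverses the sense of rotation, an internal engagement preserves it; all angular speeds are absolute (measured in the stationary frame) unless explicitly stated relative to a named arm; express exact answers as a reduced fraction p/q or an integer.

5063/1624

class = fixed-axis compound train [4 meshes; 4 ratios multiply, 4 sense flips]
mesh 1 [61T→56T]: running ratio 61/56, sense −
mesh 2 [72T→72T]: running ratio 61/56, sense +
mesh 3 [83T→78T]: running ratio 5063/4368, sense −
mesh 4 [78T→29T]: running ratio 5063/1624, sense +
ω_out/ω_in = 5063/1624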